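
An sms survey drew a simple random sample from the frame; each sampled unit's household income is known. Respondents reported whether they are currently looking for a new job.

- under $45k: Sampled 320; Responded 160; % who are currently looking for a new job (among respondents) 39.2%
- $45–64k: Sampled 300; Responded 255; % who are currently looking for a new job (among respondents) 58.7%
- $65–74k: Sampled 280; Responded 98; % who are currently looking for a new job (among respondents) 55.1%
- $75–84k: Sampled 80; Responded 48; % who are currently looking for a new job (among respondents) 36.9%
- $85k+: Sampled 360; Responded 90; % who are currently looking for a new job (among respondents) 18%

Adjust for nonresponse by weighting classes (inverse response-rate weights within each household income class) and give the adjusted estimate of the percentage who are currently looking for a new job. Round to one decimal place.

41.1%

Response rates by class: under $45k 160/320 = 50%, $45–64k 255/300 = 85%, $65–74k 98/280 = 35%, $75–84k 48/80 = 60%, $85k+ 90/360 = 25%.
With weight = n_sampled/n_responded per class, the weighted class total is n_sampled:
  under $45k: 320 × 39.2 = 12,544
  $45–64k: 300 × 58.7 = 17,610
  $65–74k: 280 × 55.1 = 15,428
  $75–84k: 80 × 36.9 = 2952
  $85k+: 360 × 18 = 6480
Adjusted estimate = 55,014 / 1,340 = 41.0552 → 41.1%.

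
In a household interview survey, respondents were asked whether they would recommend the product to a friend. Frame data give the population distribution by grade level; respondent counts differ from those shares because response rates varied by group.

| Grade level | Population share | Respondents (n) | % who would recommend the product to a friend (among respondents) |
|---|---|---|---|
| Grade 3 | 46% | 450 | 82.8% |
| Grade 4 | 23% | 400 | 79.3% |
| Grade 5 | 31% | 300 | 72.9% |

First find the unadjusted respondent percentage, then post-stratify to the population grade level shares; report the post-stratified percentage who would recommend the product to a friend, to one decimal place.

78.9%

Naive respondent-only estimate (weights = respondent counts):
  (450/1150)×82.8 + (400/1150)×79.3 + (300/1150)×72.9 = 79%
Post-stratified estimate weights by population shares:
  0.46×82.8 + 0.23×79.3 + 0.31×72.9 = 78.926%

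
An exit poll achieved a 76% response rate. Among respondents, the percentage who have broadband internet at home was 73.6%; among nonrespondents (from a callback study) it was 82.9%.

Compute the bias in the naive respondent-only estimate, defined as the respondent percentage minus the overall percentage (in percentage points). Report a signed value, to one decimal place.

Nonresponse fraction = 1 − 0.76 = 0.24.
Bias = (nonresponse fraction) × (respondent percentage − nonrespondent percentage)
     = 0.24 × (73.6 − 82.9) = 0.24 × -9.3 = -2.232.

-2.2 percentage points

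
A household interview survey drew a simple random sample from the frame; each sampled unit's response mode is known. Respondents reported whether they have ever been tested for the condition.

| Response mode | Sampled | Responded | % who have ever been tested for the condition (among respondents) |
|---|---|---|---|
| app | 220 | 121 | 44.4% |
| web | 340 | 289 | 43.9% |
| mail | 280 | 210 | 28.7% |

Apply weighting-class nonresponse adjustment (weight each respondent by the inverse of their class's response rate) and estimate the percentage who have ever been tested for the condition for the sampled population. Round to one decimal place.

39.0%

Response rates by class: app 121/220 = 55%, web 289/340 = 85%, mail 210/280 = 75%.
Inverse-response-rate weighting restores each class to its sampled count, so class totals weight by n_sampled:
  app: 220 × 44.4 = 9768
  web: 340 × 43.9 = 14,926
  mail: 280 × 28.7 = 8036
Adjusted estimate = 32,730 / 840 = 38.9643 → 39.0%.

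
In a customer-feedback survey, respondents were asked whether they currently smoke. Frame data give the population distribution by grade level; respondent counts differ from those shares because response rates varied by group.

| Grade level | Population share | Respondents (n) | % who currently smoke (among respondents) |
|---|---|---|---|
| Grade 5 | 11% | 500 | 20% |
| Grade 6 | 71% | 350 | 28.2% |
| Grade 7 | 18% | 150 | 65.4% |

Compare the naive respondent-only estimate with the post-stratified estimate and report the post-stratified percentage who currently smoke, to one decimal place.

Naive respondent-only estimate (weights = respondent counts):
  (500/1000)×20 + (350/1000)×28.2 + (150/1000)×65.4 = 29.68%
Post-stratifying to population shares instead:
  0.11×20 + 0.71×28.2 + 0.18×65.4 = 33.994%

34.0%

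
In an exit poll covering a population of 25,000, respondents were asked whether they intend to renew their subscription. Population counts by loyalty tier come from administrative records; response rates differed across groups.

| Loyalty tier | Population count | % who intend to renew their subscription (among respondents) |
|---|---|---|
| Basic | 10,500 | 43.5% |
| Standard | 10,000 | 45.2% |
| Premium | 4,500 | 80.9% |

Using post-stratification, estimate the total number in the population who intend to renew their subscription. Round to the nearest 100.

12,700

Apply each group's respondent rate to its population count:
  Basic: 10,500 × 43.5% = 4567.5
  Standard: 10,000 × 45.2% = 4520
  Premium: 4,500 × 80.9% = 3640.5
Estimated total = 12,728 → 12,700.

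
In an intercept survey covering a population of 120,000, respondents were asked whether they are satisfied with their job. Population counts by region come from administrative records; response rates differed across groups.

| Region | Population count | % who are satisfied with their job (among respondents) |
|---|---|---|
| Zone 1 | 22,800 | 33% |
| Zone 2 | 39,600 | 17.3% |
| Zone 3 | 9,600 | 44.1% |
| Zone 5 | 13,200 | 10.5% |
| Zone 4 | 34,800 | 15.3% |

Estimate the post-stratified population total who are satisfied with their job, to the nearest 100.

25,300

Each cell contributes its population count × the respondent rate:
  Zone 1: 22,800 × 33% = 7524
  Zone 2: 39,600 × 17.3% = 6850.8
  Zone 3: 9,600 × 44.1% = 4233.6
  Zone 5: 13,200 × 10.5% = 1386
  Zone 4: 34,800 × 15.3% = 5324.4
Estimated total = 25318.8 → 25,300.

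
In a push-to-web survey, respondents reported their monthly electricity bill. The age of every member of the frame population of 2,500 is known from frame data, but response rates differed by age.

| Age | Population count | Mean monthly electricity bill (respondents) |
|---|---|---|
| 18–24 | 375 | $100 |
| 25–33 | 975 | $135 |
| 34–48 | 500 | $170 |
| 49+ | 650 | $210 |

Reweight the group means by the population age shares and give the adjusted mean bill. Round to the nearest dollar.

Reweight to the known age distribution:
  18–24: (375/2,500) × 100 = 15
  25–33: (975/2,500) × 135 = 52.65
  34–48: (500/2,500) × 170 = 34
  49+: (650/2,500) × 210 = 54.6
Post-stratified estimate = 156.25 → $156.

$156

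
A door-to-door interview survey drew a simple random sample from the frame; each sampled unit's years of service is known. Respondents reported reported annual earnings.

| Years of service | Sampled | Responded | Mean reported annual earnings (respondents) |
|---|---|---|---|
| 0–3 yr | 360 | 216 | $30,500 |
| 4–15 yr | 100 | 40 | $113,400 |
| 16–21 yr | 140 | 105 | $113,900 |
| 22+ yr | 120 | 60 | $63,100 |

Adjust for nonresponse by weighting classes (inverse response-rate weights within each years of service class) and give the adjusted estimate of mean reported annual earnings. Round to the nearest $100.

Class response rates: 0–3 yr 216/360 = 60%, 4–15 yr 40/100 = 40%, 16–21 yr 105/140 = 75%, 22+ yr 60/120 = 50%.
Each respondent's weight = sampled/responded in their class; summing within a class gives n_sampled, so:
  0–3 yr: 360 × 30,500 = 10,980,000
  4–15 yr: 100 × 113,400 = 11,340,000
  16–21 yr: 140 × 113,900 = 15,946,000
  22+ yr: 120 × 63,100 = 7,572,000
Adjusted estimate = 45,838,000 / 720 = 63663.9 → $63,700.

$63,700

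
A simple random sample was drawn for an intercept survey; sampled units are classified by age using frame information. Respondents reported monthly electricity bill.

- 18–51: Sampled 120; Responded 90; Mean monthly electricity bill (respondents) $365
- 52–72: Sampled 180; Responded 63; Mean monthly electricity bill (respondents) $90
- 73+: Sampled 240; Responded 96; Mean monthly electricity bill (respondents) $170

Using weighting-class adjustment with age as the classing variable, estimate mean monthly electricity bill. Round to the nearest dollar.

$187

Response rates by class: 18–51 90/120 = 75%, 52–72 63/180 = 35%, 73+ 96/240 = 40%.
Weighting each respondent by the inverse class response rate inflates each class back to its sampled size, so the class weight is n_sampled:
  18–51: 120 × 365 = 43,800
  52–72: 180 × 90 = 16,200
  73+: 240 × 170 = 40,800
Adjusted estimate = 100,800 / 540 = 186.667 → $187.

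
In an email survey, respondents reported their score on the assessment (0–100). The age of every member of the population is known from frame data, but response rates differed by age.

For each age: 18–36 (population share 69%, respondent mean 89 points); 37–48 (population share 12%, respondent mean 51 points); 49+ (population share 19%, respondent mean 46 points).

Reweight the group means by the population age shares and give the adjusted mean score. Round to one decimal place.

Reweight to the known age distribution:
  18–36: 0.69 × 89 = 61.41
  37–48: 0.12 × 51 = 6.12
  49+: 0.19 × 46 = 8.74
Post-stratified estimate = 76.27 → 76.3.

76.3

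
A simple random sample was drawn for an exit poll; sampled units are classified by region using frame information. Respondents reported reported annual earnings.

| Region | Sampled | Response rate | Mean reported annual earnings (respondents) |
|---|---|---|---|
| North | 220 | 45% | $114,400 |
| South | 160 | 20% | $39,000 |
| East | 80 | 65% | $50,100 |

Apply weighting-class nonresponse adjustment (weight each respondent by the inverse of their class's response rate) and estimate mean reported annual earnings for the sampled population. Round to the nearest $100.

With weight = n_sampled/n_responded per class, the weighted class total is n_sampled:
  North: 220 × 114,400 = 25,168,000
  South: 160 × 39,000 = 6,240,000
  East: 80 × 50,100 = 4,008,000
Adjusted estimate = 35,416,000 / 460 = 76991.3 → $77,000.

$77,000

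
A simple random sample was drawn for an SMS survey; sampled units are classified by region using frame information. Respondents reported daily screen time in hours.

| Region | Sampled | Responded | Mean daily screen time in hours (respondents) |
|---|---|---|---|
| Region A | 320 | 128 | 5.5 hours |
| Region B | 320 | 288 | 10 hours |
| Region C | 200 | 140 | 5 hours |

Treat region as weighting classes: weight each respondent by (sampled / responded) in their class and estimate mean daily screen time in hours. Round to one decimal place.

Response rates by class: Region A 128/320 = 40%, Region B 288/320 = 90%, Region C 140/200 = 70%.
With weight = n_sampled/n_responded per class, the weighted class total is n_sampled:
  Region A: 320 × 5.5 = 1760
  Region B: 320 × 10 = 3200
  Region C: 200 × 5 = 1000
Adjusted estimate = 5960 / 840 = 7.09524 → 7.1.

7.1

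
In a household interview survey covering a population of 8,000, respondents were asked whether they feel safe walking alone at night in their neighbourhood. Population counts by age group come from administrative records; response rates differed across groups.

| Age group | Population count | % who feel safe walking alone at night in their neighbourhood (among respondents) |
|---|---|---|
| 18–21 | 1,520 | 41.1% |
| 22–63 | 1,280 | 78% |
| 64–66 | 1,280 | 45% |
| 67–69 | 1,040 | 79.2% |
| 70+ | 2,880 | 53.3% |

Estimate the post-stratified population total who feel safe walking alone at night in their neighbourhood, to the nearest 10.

Apply each group's respondent rate to its population count:
  18–21: 1,520 × 41.1% = 624.72
  22–63: 1,280 × 78% = 998.4
  64–66: 1,280 × 45% = 576
  67–69: 1,040 × 79.2% = 823.68
  70+: 2,880 × 53.3% = 1535.04
Estimated total = 4557.84 → 4,560.

4,560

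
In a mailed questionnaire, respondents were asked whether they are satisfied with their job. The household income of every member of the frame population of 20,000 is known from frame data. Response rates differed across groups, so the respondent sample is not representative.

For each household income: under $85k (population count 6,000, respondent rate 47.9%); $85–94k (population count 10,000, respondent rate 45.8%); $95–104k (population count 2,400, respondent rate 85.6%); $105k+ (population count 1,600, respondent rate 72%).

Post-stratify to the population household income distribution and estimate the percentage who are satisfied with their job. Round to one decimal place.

Reweight to the known household income distribution:
  under $85k: (6,000/20,000) × 47.9 = 14.37
  $85–94k: (10,000/20,000) × 45.8 = 22.9
  $95–104k: (2,400/20,000) × 85.6 = 10.272
  $105k+: (1,600/20,000) × 72 = 5.76
Post-stratified estimate = 53.302 → 53.3%.

53.3%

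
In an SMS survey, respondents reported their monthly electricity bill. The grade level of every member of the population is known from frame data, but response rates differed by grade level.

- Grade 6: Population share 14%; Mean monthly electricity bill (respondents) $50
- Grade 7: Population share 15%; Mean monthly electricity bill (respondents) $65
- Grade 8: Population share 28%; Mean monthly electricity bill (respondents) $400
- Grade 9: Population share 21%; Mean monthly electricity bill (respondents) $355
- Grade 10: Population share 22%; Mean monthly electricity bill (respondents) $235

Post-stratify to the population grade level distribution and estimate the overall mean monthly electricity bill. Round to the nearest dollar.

Reweight to the known grade level distribution:
  Grade 6: 0.14 × 50 = 7
  Grade 7: 0.15 × 65 = 9.75
  Grade 8: 0.28 × 400 = 112
  Grade 9: 0.21 × 355 = 74.55
  Grade 10: 0.22 × 235 = 51.7
Post-stratified estimate = 255 → $255.

$255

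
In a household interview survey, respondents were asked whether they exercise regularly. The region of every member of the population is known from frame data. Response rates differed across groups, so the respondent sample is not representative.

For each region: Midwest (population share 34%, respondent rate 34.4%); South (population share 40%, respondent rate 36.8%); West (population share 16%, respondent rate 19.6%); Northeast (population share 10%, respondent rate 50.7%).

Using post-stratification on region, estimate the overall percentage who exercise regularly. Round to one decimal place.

34.6%

Reweight to the known region distribution:
  Midwest: 0.34 × 34.4 = 11.696
  South: 0.4 × 36.8 = 14.72
  West: 0.16 × 19.6 = 3.136
  Northeast: 0.1 × 50.7 = 5.07
Post-stratified estimate = 34.622 → 34.6%.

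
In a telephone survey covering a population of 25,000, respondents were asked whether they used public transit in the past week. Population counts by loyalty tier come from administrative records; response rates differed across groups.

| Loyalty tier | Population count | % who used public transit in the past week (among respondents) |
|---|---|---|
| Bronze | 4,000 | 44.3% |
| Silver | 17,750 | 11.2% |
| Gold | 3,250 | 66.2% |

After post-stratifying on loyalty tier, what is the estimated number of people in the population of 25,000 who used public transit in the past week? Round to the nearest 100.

Estimated count per cell = population count × respondent percentage:
  Bronze: 4,000 × 44.3% = 1772
  Silver: 17,750 × 11.2% = 1988
  Gold: 3,250 × 66.2% = 2151.5
Estimated total = 5911.5 → 5,900.

5,900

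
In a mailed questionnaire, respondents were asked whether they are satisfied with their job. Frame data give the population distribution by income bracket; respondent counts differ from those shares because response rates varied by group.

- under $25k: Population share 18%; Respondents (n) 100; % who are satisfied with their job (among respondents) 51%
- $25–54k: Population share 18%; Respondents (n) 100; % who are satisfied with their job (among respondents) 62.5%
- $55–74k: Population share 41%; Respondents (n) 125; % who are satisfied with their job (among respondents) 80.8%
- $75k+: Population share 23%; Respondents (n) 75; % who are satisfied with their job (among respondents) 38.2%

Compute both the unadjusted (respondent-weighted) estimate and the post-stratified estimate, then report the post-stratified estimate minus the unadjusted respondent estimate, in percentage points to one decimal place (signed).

Without adjustment, the pooled respondent share is:
  (100/400)×51 + (100/400)×62.5 + (125/400)×80.8 + (75/400)×38.2 = 60.7875%
Reweighting by population income bracket shares:
  0.18×51 + 0.18×62.5 + 0.41×80.8 + 0.23×38.2 = 62.344%
Difference = 62.344 − 60.7875 = 1.5565 pp.

+1.6 percentage points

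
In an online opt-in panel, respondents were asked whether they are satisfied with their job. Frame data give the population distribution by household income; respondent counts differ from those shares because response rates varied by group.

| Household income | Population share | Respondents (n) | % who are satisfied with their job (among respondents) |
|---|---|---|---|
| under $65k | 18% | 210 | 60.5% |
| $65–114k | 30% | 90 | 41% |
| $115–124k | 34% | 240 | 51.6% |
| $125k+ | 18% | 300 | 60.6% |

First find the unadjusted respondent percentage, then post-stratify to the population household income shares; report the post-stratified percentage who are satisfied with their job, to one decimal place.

Without adjustment, the pooled respondent share is:
  (210/840)×60.5 + (90/840)×41 + (240/840)×51.6 + (300/840)×60.6 = 55.9036%
Reweighting by population household income shares:
  0.18×60.5 + 0.3×41 + 0.34×51.6 + 0.18×60.6 = 51.642%

51.6%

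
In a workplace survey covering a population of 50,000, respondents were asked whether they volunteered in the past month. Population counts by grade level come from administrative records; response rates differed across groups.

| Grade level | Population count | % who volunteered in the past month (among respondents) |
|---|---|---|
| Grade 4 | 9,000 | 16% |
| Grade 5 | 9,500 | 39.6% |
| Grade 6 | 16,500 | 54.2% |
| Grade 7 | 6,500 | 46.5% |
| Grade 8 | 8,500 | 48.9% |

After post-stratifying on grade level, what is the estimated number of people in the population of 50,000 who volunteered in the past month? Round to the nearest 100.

Apply each group's respondent rate to its population count:
  Grade 4: 9,000 × 16% = 1440
  Grade 5: 9,500 × 39.6% = 3762
  Grade 6: 16,500 × 54.2% = 8943
  Grade 7: 6,500 × 46.5% = 3022.5
  Grade 8: 8,500 × 48.9% = 4156.5
Estimated total = 21,324 → 21,300.

21,300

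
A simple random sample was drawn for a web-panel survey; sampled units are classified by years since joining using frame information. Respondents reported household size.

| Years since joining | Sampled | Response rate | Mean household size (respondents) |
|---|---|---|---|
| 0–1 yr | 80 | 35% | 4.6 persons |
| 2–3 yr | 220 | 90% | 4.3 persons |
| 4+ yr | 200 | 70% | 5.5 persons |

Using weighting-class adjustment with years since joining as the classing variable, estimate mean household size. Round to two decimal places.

4.83

Inverse-response-rate weighting restores each class to its sampled count, so class totals weight by n_sampled:
  0–1 yr: 80 × 4.6 = 368
  2–3 yr: 220 × 4.3 = 946
  4+ yr: 200 × 5.5 = 1100
Adjusted estimate = 2414 / 500 = 4.828 → 4.83.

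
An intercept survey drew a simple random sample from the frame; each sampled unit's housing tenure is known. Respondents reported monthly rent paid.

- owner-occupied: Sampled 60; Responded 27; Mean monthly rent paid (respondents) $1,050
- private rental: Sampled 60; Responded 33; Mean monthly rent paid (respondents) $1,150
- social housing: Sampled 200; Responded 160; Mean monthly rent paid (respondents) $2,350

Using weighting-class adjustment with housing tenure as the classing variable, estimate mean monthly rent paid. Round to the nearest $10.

Class response rates: owner-occupied 27/60 = 45%, private rental 33/60 = 55%, social housing 160/200 = 80%.
Weighting each respondent by the inverse class response rate inflates each class back to its sampled size, so the class weight is n_sampled:
  owner-occupied: 60 × 1050 = 63,000
  private rental: 60 × 1150 = 69,000
  social housing: 200 × 2350 = 470,000
Adjusted estimate = 602,000 / 320 = 1881.25 → $1,880.

$1,880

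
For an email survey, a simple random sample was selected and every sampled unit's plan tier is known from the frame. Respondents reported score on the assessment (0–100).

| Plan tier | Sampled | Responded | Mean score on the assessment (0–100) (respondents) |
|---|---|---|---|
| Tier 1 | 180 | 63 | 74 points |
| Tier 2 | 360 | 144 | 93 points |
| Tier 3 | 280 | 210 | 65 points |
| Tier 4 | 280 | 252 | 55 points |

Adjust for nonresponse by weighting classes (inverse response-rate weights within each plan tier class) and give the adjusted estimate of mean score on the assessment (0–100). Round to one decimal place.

73.1

Response rates by class: Tier 1 63/180 = 35%, Tier 2 144/360 = 40%, Tier 3 210/280 = 75%, Tier 4 252/280 = 90%.
Inverse-response-rate weighting restores each class to its sampled count, so class totals weight by n_sampled:
  Tier 1: 180 × 74 = 13,320
  Tier 2: 360 × 93 = 33,480
  Tier 3: 280 × 65 = 18,200
  Tier 4: 280 × 55 = 15,400
Adjusted estimate = 80,400 / 1,100 = 73.0909 → 73.1.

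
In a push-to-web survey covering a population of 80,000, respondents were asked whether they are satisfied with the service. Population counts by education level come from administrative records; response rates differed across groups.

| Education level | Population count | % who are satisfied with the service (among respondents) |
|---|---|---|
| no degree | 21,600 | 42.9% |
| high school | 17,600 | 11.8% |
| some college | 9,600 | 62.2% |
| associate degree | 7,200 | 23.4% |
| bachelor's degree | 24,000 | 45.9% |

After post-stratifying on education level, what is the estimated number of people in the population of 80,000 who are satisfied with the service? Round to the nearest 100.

Each cell contributes its population count × the respondent rate:
  no degree: 21,600 × 42.9% = 9266.4
  high school: 17,600 × 11.8% = 2076.8
  some college: 9,600 × 62.2% = 5971.2
  associate degree: 7,200 × 23.4% = 1684.8
  bachelor's degree: 24,000 × 45.9% = 11,016
Estimated total = 30015.2 → 30,000.

30,000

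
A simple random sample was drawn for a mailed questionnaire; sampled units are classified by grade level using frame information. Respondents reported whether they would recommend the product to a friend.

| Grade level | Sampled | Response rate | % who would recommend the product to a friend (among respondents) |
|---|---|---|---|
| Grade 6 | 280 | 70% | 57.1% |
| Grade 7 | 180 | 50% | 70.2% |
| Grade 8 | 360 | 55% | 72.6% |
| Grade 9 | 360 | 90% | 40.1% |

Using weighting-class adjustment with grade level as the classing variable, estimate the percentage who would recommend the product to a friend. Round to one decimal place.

58.6%

Each respondent's weight = sampled/responded in their class; summing within a class gives n_sampled, so:
  Grade 6: 280 × 57.1 = 15,988
  Grade 7: 180 × 70.2 = 12,636
  Grade 8: 360 × 72.6 = 26136
  Grade 9: 360 × 40.1 = 14,436
Adjusted estimate = 69,196 / 1,180 = 58.6407 → 58.6%.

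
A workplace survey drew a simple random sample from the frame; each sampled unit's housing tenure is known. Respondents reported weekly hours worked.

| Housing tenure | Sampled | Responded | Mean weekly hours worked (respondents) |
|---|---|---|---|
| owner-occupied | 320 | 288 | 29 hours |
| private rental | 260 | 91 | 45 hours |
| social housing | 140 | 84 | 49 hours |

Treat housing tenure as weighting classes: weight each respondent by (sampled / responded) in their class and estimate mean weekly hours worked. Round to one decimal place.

38.7

Response rates by class: owner-occupied 288/320 = 90%, private rental 91/260 = 35%, social housing 84/140 = 60%.
Inverse-response-rate weighting restores each class to its sampled count, so class totals weight by n_sampled:
  owner-occupied: 320 × 29 = 9280
  private rental: 260 × 45 = 11,700
  social housing: 140 × 49 = 6860
Adjusted estimate = 27,840 / 720 = 38.6667 → 38.7.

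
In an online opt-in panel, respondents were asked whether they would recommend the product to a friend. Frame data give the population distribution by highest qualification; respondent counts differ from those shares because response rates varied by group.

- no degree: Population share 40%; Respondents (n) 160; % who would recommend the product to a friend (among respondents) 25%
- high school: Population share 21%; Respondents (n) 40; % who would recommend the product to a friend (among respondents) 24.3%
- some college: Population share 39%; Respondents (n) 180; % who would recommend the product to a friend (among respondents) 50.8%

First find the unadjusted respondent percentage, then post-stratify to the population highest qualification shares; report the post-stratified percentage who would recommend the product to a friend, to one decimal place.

34.9%

Without adjustment, the pooled respondent share is:
  (160/380)×25 + (40/380)×24.3 + (180/380)×50.8 = 37.1474%
Reweighting by population highest qualification shares:
  0.4×25 + 0.21×24.3 + 0.39×50.8 = 34.915%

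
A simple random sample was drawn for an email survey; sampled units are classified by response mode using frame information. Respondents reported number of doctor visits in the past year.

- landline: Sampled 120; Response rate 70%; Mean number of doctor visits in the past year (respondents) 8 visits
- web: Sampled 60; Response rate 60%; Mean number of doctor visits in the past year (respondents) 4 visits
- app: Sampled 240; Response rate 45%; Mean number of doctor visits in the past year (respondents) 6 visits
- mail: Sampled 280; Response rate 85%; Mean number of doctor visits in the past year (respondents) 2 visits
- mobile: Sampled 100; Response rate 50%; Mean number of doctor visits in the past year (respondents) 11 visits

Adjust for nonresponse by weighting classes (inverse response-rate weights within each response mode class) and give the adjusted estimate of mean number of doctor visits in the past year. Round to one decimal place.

With weight = n_sampled/n_responded per class, the weighted class total is n_sampled:
  landline: 120 × 8 = 960
  web: 60 × 4 = 240
  app: 240 × 6 = 1440
  mail: 280 × 2 = 560
  mobile: 100 × 11 = 1100
Adjusted estimate = 4300 / 800 = 5.375 → 5.4.

5.4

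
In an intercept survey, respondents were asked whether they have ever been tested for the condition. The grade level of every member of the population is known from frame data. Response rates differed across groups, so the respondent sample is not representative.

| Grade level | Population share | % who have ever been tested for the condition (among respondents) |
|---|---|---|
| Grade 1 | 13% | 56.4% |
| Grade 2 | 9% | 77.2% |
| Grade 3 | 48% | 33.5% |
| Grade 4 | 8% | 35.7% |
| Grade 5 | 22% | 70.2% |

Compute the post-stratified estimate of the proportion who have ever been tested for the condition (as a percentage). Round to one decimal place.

Each cell contributes population-share × respondent value:
  Grade 1: 0.13 × 56.4 = 7.332
  Grade 2: 0.09 × 77.2 = 6.948
  Grade 3: 0.48 × 33.5 = 16.08
  Grade 4: 0.08 × 35.7 = 2.856
  Grade 5: 0.22 × 70.2 = 15.444
Post-stratified estimate = 48.66 → 48.7%.

48.7%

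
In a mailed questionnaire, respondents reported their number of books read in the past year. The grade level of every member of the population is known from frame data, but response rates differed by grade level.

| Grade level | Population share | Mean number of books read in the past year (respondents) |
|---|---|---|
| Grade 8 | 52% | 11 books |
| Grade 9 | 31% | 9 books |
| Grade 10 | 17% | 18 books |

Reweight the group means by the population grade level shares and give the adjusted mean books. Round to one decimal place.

Each cell contributes population-share × respondent value:
  Grade 8: 0.52 × 11 = 5.72
  Grade 9: 0.31 × 9 = 2.79
  Grade 10: 0.17 × 18 = 3.06
Post-stratified estimate = 11.57 → 11.6.

11.6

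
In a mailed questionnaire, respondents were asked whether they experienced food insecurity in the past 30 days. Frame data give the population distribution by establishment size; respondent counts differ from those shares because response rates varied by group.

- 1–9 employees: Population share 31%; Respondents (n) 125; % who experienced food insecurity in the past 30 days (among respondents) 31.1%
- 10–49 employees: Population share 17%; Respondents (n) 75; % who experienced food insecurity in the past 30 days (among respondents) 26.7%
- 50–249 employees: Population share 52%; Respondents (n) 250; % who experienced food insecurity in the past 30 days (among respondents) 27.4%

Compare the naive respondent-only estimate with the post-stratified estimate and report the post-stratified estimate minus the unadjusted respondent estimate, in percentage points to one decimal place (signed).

+0.1 percentage points

Naive respondent-only estimate (weights = respondent counts):
  (125/450)×31.1 + (75/450)×26.7 + (250/450)×27.4 = 28.3111%
Post-stratified estimate weights by population shares:
  0.31×31.1 + 0.17×26.7 + 0.52×27.4 = 28.428%
Difference = 28.428 − 28.3111 = 0.1169 pp.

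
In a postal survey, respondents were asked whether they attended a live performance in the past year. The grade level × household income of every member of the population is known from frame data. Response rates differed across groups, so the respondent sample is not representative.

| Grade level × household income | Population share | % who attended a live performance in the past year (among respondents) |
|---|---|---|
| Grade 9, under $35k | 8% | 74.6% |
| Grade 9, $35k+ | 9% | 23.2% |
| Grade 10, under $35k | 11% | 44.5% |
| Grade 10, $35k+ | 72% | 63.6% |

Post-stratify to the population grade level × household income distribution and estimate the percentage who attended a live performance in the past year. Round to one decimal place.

Post-stratification weights by population share, not respondent share:
  Grade 9, under $35k: 0.08 × 74.6 = 5.968
  Grade 9, $35k+: 0.09 × 23.2 = 2.088
  Grade 10, under $35k: 0.11 × 44.5 = 4.895
  Grade 10, $35k+: 0.72 × 63.6 = 45.792
Post-stratified estimate = 58.743 → 58.7%.

58.7%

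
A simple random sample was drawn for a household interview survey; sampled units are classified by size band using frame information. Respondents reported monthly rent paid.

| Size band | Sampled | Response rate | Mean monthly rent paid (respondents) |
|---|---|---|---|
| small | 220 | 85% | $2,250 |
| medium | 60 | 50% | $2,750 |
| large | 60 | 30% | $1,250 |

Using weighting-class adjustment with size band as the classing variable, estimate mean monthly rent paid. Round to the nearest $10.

Each respondent's weight = sampled/responded in their class; summing within a class gives n_sampled, so:
  small: 220 × 2250 = 495,000
  medium: 60 × 2750 = 165,000
  large: 60 × 1250 = 75,000
Adjusted estimate = 735,000 / 340 = 2161.76 → $2,160.

$2,160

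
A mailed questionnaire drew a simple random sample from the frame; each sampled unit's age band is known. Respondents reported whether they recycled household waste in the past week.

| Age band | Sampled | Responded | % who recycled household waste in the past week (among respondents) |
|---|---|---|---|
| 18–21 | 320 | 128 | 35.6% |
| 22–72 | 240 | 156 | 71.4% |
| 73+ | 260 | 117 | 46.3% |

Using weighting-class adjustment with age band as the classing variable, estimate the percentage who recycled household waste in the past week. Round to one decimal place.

Class response rates: 18–21 128/320 = 40%, 22–72 156/240 = 65%, 73+ 117/260 = 45%.
With weight = n_sampled/n_responded per class, the weighted class total is n_sampled:
  18–21: 320 × 35.6 = 11,392
  22–72: 240 × 71.4 = 17,136
  73+: 260 × 46.3 = 12,038
Adjusted estimate = 40,566 / 820 = 49.4707 → 49.5%.

49.5%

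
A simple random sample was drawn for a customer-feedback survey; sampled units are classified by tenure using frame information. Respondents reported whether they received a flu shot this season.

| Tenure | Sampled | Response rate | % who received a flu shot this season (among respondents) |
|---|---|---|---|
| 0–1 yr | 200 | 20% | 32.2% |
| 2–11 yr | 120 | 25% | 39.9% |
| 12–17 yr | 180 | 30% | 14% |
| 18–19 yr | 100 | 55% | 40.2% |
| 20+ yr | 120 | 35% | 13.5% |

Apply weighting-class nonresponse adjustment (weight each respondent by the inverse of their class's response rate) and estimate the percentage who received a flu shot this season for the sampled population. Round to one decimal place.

26.9%

Weighting each respondent by the inverse class response rate inflates each class back to its sampled size, so the class weight is n_sampled:
  0–1 yr: 200 × 32.2 = 6440
  2–11 yr: 120 × 39.9 = 4788
  12–17 yr: 180 × 14 = 2520
  18–19 yr: 100 × 40.2 = 4020
  20+ yr: 120 × 13.5 = 1620
Adjusted estimate = 19,388 / 720 = 26.9278 → 26.9%.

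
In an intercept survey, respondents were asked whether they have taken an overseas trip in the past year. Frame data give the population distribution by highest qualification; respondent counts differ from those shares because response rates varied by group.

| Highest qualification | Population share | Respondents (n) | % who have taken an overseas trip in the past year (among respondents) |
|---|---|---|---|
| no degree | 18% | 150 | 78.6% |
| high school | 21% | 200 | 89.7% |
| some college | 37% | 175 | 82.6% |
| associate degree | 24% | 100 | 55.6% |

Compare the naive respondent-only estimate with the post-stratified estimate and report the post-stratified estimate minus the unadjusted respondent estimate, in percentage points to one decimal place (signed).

Without adjustment, the pooled respondent share is:
  (150/625)×78.6 + (200/625)×89.7 + (175/625)×82.6 + (100/625)×55.6 = 79.592%
Reweighting by population highest qualification shares:
  0.18×78.6 + 0.21×89.7 + 0.37×82.6 + 0.24×55.6 = 76.891%
Difference = 76.891 − 79.592 = -2.701 pp.

-2.7 percentage points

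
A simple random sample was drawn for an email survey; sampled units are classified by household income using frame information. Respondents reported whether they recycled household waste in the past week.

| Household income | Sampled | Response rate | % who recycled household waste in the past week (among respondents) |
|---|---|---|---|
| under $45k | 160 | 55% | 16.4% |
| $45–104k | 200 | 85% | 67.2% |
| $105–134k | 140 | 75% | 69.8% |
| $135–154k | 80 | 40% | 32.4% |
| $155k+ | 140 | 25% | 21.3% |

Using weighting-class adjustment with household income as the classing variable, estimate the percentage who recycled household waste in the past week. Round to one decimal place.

Weighting each respondent by the inverse class response rate inflates each class back to its sampled size, so the class weight is n_sampled:
  under $45k: 160 × 16.4 = 2624
  $45–104k: 200 × 67.2 = 13,440
  $105–134k: 140 × 69.8 = 9772
  $135–154k: 80 × 32.4 = 2592
  $155k+: 140 × 21.3 = 2982
Adjusted estimate = 31,410 / 720 = 43.625 → 43.6%.

43.6%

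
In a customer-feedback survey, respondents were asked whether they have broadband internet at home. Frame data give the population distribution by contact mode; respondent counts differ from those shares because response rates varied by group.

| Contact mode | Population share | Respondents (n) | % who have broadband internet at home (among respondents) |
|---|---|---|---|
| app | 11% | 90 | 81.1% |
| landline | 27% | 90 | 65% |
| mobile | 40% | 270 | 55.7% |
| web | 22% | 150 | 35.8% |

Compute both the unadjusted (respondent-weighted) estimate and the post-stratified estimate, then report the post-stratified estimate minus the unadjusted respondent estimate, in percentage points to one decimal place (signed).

Naive respondent-only estimate (weights = respondent counts):
  (90/600)×81.1 + (90/600)×65 + (270/600)×55.7 + (150/600)×35.8 = 55.93%
Reweighting by population contact mode shares:
  0.11×81.1 + 0.27×65 + 0.4×55.7 + 0.22×35.8 = 56.627%
Difference = 56.627 − 55.93 = 0.697 pp.

+0.7 percentage points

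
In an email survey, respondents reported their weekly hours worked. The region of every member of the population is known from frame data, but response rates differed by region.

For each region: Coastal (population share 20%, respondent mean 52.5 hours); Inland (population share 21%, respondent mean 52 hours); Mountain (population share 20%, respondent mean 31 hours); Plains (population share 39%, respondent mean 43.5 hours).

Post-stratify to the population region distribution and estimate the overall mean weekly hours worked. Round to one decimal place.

44.6

Reweight to the known region distribution:
  Coastal: 0.2 × 52.5 = 10.5
  Inland: 0.21 × 52 = 10.92
  Mountain: 0.2 × 31 = 6.2
  Plains: 0.39 × 43.5 = 16.965
Post-stratified estimate = 44.585 → 44.6.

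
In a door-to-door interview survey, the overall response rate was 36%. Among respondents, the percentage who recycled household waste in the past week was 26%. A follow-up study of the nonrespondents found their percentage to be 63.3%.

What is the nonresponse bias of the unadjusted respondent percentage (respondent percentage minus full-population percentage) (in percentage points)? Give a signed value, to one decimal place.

Nonresponse fraction = 1 − 0.36 = 0.64.
Bias = (nonresponse fraction) × (respondent percentage − nonrespondent percentage)
     = 0.64 × (26 − 63.3) = 0.64 × -37.3 = -23.872.

-23.9 percentage points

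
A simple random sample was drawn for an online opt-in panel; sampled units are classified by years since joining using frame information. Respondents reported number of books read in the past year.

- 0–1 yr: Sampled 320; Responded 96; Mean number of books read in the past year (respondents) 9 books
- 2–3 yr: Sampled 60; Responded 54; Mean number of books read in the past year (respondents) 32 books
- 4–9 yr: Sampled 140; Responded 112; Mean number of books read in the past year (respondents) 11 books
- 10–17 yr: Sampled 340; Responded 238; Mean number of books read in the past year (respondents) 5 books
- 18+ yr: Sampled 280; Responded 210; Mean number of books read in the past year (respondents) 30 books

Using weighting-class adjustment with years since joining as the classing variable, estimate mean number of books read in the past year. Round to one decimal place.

Class response rates: 0–1 yr 96/320 = 30%, 2–3 yr 54/60 = 90%, 4–9 yr 112/140 = 80%, 10–17 yr 238/340 = 70%, 18+ yr 210/280 = 75%.
Inverse-response-rate weighting restores each class to its sampled count, so class totals weight by n_sampled:
  0–1 yr: 320 × 9 = 2880
  2–3 yr: 60 × 32 = 1920
  4–9 yr: 140 × 11 = 1540
  10–17 yr: 340 × 5 = 1700
  18+ yr: 280 × 30 = 8400
Adjusted estimate = 16,440 / 1,140 = 14.4211 → 14.4.

14.4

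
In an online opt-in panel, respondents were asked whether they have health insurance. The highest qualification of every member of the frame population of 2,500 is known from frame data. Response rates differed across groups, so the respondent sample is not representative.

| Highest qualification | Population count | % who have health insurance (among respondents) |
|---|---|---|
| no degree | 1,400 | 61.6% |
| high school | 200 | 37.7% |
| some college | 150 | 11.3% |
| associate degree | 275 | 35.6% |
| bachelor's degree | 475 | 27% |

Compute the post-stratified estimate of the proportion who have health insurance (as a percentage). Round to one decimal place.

Weight each group's respondent value by its population share:
  no degree: (1,400/2,500) × 61.6 = 34.496
  high school: (200/2,500) × 37.7 = 3.016
  some college: (150/2,500) × 11.3 = 0.678
  associate degree: (275/2,500) × 35.6 = 3.916
  bachelor's degree: (475/2,500) × 27 = 5.13
Post-stratified estimate = 47.236 → 47.2%.

47.2%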